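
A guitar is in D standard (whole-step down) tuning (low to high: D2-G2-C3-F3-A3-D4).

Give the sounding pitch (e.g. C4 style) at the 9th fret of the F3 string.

F3 is MIDI 53. Adding 9 gives 62, which is D4.

D4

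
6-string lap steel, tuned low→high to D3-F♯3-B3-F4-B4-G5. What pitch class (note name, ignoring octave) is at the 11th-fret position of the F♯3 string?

The open F♯3 string plus 11 semitones: F#–G–G#–A–…–D#–E–F.

F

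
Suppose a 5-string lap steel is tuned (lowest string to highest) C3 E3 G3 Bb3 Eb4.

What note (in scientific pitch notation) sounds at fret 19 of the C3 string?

G4

C3 is MIDI 48. Adding 19 gives 67, which is G4.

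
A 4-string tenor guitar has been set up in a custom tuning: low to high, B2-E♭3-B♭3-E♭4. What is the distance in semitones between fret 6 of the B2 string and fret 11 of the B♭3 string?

B2 at fret 6 → F3 (MIDI 53); B♭3 at fret 11 → A4 (MIDI 69).
53 − 69 = -16, so the two pitches are 16 semitones apart, with A4 the higher.

16 semitones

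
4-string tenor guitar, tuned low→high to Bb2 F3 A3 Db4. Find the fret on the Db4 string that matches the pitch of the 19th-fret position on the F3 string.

F3 at fret 19 is F3 + 19 semitones = C5.
The open Db4 string is 8 semitones above the open F3, so the same pitch on the Db4 string lies at fret 19 − 8 = 11.

11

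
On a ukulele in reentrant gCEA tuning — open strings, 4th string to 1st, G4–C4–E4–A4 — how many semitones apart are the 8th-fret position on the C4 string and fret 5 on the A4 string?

C4 at fret 8 → G#4 (MIDI 68); A4 at fret 5 → D5 (MIDI 74).
68 − 74 = -6, so the two pitches are 6 semitones apart, with D5 the higher.

6 semitones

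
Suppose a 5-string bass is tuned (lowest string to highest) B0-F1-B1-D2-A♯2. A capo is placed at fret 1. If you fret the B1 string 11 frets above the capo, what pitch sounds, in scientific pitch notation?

The capo raises the open B1 by 1 semitone to C2; fretting 11 more gives B1 + 1 + 11 = B1 + 12 semitones = B2.

B2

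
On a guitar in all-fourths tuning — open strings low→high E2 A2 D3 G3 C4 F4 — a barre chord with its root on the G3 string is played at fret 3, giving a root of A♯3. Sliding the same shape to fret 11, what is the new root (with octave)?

Moving from fret 3 to fret 11 shifts the root by 8 semitones.
A♯3 up 8 semitones is F♯4.

F♯4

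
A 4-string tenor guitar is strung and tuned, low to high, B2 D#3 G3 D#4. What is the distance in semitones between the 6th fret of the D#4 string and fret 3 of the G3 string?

11 semitones

D#4 at fret 6 → A4 (MIDI 69); G3 at fret 3 → A#3 (MIDI 58).
69 − 58 = 11, so the two pitches are 11 semitones apart, with A4 the higher.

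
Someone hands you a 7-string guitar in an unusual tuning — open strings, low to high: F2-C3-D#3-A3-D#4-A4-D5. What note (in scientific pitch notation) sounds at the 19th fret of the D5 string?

A6

Each fret is one semitone, so D5 + 19 = A6.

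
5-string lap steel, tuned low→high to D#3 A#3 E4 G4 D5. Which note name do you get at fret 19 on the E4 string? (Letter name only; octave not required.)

B

Each fret is one semitone, so E4 + 19 = B.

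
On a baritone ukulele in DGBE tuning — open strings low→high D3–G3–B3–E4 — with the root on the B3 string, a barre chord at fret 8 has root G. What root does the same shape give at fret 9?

G♯

Moving from fret 8 to fret 9 shifts the root by 1 semitone.
G up 1 semitone is G♯.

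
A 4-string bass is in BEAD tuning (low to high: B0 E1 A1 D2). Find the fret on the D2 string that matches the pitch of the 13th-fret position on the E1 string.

Fret 13 on E1 is MIDI 28 + 13 = 41 (F2). On the D2 string (open MIDI 38), that pitch is 41 − 38 = fret 3.

3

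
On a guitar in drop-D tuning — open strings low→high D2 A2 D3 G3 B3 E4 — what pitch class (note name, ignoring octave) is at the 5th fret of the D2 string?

G

The open D2 string plus 5 semitones: D–D#–E–F–F#–G.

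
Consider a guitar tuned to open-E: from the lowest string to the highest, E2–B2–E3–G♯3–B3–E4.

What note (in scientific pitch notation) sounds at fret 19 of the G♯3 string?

The open G♯3 string plus 19 semitones: G#–A–A#–B–…–C#–D–D#.
The walk passes from B into C 2 times, so the octave number goes from 3 to 5.
(Equivalently spelled E♭5.)

D♯5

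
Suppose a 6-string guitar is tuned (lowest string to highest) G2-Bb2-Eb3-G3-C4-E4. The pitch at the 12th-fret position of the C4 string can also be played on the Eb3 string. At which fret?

Fret 12 on C4 is MIDI 60 + 12 = 72 (C5). On the Eb3 string (open MIDI 51), that pitch is 72 − 51 = fret 21.

21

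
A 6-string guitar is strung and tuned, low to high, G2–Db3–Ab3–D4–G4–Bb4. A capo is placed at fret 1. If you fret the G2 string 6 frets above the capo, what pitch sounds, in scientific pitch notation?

D3

The capo raises the open G2 by 1 semitone to Ab2; fretting 6 more gives G2 + 1 + 6 = G2 + 7 semitones = D3.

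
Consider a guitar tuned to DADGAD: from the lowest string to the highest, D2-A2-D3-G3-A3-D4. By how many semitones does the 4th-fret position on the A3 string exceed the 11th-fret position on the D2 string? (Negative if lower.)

12 semitones

A3 at fret 4 → C♯4 (MIDI 61); D2 at fret 11 → C♯3 (MIDI 49).
61 − 49 = 12, so the two pitches are 12 semitones apart.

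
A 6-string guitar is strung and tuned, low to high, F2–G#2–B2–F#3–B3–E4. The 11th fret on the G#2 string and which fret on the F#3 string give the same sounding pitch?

1

G#2 at fret 11 is G#2 + 11 semitones = G3.
The open F#3 string is 10 semitones above the open G#2, so the same pitch on the F#3 string lies at fret 11 − 10 = 1.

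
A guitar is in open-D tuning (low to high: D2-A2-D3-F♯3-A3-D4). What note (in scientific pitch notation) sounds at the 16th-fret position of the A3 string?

C♯5

Each fret is one semitone, so A3 + 16 = C♯5.
(Equivalently spelled D♭5.)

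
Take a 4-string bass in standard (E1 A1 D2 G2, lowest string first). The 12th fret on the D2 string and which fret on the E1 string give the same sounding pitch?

D2 at fret 12 is D2 + 12 semitones = D3.
The open E1 string is 10 semitones below the open D2, so the same pitch on the E1 string lies at fret 12 + 10 = 22.

22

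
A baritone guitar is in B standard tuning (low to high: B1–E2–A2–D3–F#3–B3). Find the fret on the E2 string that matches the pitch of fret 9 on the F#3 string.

Fret 9 on F#3 is MIDI 54 + 9 = 63 (D#4). On the E2 string (open MIDI 40), that pitch is 63 − 40 = fret 23.

23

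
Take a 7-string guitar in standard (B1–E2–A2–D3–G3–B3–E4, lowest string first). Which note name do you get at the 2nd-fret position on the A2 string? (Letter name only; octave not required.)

The open A2 string plus 2 semitones: A–A#–B.

B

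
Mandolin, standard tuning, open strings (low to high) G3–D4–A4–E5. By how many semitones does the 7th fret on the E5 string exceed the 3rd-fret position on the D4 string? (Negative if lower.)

18 semitones

E5 at fret 7 → B5 (MIDI 83); D4 at fret 3 → F4 (MIDI 65).
83 − 65 = 18, so the two pitches are 18 semitones apart.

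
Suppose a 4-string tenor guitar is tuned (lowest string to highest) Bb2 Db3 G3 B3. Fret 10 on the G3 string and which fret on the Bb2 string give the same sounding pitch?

Fret 10 on G3 is MIDI 55 + 10 = 65 (F4). On the Bb2 string (open MIDI 46), that pitch is 65 − 46 = fret 19.

19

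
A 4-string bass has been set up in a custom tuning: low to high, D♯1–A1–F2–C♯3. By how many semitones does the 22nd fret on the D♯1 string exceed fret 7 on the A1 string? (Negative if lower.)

D♯1 at fret 22 → C♯3 (MIDI 49); A1 at fret 7 → E2 (MIDI 40).
49 − 40 = 9, so the two pitches are 9 semitones apart.

9 semitones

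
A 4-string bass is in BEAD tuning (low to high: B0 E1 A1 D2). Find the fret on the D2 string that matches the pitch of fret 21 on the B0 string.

6

B0 at fret 21 is B0 + 21 semitones = G♯2.
The open D2 string is 15 semitones above the open B0, so the same pitch on the D2 string lies at fret 21 − 15 = 6.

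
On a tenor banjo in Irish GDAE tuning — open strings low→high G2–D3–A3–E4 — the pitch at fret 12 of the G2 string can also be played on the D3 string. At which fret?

5

G2 at fret 12 is G2 + 12 semitones = G3.
The open D3 string is 7 semitones above the open G2, so the same pitch on the D3 string lies at fret 12 − 7 = 5.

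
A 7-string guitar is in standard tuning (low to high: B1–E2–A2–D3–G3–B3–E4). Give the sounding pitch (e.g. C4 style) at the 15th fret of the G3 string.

A#4

Each fret is one semitone, so G3 + 15 = A#4.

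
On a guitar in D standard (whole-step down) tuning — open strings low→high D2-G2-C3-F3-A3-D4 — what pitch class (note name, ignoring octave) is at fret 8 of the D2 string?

A♯

The open D2 string plus 8 semitones: D–D#–E–F–F#–G–G#–A–A#.
(Equivalently spelled B♭.)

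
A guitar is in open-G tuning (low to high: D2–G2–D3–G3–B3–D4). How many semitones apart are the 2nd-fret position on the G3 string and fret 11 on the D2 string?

8 semitones

G3 at fret 2 → A3 (MIDI 57); D2 at fret 11 → C♯3 (MIDI 49).
57 − 49 = 8, so the two pitches are 8 semitones apart, with A3 the higher.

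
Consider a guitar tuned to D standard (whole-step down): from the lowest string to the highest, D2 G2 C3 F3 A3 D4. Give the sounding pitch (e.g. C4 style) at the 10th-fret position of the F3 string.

The open F3 string plus 10 semitones: F–F#–G–G#–…–C#–D–D#.
The walk passes from B into C once, so the octave number goes from 3 to 4.

D#4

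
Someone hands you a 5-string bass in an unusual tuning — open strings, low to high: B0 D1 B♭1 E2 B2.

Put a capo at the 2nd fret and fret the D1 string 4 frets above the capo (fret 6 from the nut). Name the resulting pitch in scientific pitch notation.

A♭1

The capo raises the open D1 by 2 semitones to E1; fretting 4 more gives D1 + 2 + 4 = D1 + 6 semitones = A♭1.
(Also written G♯.)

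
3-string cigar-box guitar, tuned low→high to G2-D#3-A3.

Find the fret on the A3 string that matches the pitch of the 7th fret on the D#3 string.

D#3 at fret 7 is D#3 + 7 semitones = A#3.
The open A3 string is 6 semitones above the open D#3, so the same pitch on the A3 string lies at fret 7 − 6 = 1.

1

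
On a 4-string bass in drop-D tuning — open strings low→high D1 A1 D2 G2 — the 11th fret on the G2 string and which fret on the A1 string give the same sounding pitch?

Fret 11 on G2 is MIDI 43 + 11 = 54 (F#3). On the A1 string (open MIDI 33), that pitch is 54 − 33 = fret 21.

21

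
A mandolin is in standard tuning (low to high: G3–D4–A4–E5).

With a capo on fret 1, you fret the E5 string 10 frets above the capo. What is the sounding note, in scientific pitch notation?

D♯6

The capo raises the open E5 by 1 semitone to F5; fretting 10 more gives E5 + 1 + 10 = E5 + 11 semitones = D♯6.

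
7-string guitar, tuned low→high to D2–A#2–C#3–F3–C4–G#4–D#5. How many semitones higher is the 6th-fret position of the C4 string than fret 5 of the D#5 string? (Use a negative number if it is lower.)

-14 semitones

C4 at fret 6 → F#4 (MIDI 66); D#5 at fret 5 → G#5 (MIDI 80).
66 − 80 = -14, so the two pitches are 14 semitones apart.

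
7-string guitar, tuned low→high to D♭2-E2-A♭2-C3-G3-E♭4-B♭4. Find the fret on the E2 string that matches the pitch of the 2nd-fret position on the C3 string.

C3 at fret 2 is C3 + 2 semitones = D3.
The open E2 string is 8 semitones below the open C3, so the same pitch on the E2 string lies at fret 2 + 8 = 10.

10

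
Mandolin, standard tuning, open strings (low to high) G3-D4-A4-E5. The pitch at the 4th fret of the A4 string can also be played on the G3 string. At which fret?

18

Fret 4 on A4 is MIDI 69 + 4 = 73 (C♯5). On the G3 string (open MIDI 55), that pitch is 73 − 55 = fret 18.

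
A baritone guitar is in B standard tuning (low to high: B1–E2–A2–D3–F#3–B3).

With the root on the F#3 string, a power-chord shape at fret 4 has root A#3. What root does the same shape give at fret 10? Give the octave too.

Moving from fret 4 to fret 10 shifts the root by 6 semitones.
A#3 up 6 semitones is E4.

E4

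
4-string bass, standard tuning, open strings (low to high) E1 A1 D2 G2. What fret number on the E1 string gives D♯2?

D♯2 is 11 semitones above the open E1 (E–F–F#–G–…–C#–D–D#), so it sits at fret 11.

11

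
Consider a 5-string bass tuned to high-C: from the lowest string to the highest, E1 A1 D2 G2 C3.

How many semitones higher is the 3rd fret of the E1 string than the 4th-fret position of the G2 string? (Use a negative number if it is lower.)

E1 at fret 3 → G1 (MIDI 31); G2 at fret 4 → B2 (MIDI 47).
31 − 47 = -16, so the two pitches are 16 semitones apart.

-16 semitones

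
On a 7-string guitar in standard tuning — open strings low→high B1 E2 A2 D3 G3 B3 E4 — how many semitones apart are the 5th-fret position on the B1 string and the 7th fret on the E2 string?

7 semitones

B1 at fret 5 → E2 (MIDI 40); E2 at fret 7 → B2 (MIDI 47).
40 − 47 = -7, so the two pitches are 7 semitones apart, with B2 the higher.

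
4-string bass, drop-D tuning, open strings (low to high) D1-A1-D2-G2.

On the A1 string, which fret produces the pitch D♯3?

D♯3 is 18 semitones above the open A1 (A–A#–B–C–…–C#–D–D#), so it sits at fret 18.

18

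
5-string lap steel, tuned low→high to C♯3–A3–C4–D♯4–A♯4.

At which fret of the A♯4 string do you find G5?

9

G5 is 9 semitones above the open A♯4 (A#–B–C–C#–D–D#–E–F–F#–G), so it sits at fret 9.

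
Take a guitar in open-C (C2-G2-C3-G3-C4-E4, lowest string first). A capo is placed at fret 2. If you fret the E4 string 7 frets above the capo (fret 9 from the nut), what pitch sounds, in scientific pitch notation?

The capo raises the open E4 by 2 semitones to F♯4; fretting 7 more gives E4 + 2 + 7 = E4 + 9 semitones = C♯5.

C♯5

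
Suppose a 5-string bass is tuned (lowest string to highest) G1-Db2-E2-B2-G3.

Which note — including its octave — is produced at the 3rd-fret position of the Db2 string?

E2

The open Db2 string plus 3 semitones: Db–D–Eb–E.
No B→C boundary is crossed, so the octave stays at 2.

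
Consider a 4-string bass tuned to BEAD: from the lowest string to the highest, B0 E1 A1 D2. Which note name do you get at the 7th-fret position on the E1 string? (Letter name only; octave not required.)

The open E1 string plus 7 semitones: E–F–F#–G–G#–A–A#–B.

B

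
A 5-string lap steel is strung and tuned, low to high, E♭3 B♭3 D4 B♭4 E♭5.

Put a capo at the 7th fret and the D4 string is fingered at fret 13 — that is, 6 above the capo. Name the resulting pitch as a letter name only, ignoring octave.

E♭

The capo raises the open D4 by 7 semitones to A4; fretting 6 more gives D4 + 7 + 6 = D4 + 13 semitones, landing on E♭.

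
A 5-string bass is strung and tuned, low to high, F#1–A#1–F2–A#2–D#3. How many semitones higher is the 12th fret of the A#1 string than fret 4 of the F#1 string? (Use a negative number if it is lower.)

12 semitones

A#1 at fret 12 → A#2 (MIDI 46); F#1 at fret 4 → A#1 (MIDI 34).
46 − 34 = 12, so the two pitches are 12 semitones apart.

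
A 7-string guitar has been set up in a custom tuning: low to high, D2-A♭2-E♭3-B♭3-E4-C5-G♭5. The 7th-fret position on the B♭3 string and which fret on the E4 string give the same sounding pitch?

B♭3 at fret 7 is B♭3 + 7 semitones = F4.
The open E4 string is 6 semitones above the open B♭3, so the same pitch on the E4 string lies at fret 7 − 6 = 1.

1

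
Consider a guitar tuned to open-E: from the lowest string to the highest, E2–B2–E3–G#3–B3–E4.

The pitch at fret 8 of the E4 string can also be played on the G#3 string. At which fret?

16

Fret 8 on E4 is MIDI 64 + 8 = 72 (C5). On the G#3 string (open MIDI 56), that pitch is 72 − 56 = fret 16.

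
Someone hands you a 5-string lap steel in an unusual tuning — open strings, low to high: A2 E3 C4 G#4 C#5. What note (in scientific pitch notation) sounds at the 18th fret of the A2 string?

D#4

Each fret is one semitone, so A2 + 18 = D#4.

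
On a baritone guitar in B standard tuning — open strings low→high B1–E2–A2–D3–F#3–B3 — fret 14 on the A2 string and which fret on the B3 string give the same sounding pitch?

0

Fret 14 on A2 is MIDI 45 + 14 = 59 (B3). On the B3 string (open MIDI 59), that pitch is 59 − 59 = fret 0.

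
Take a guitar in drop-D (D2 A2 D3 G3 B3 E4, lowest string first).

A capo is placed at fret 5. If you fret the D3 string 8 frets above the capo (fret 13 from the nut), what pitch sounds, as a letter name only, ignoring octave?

D#

The capo raises the open D3 by 5 semitones to G3; fretting 8 more gives D3 + 5 + 8 = D3 + 13 semitones, landing on D#.
(Also written Eb.)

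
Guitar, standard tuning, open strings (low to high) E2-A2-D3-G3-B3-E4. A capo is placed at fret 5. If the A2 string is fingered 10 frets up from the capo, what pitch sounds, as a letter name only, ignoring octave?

C

The capo raises the open A2 by 5 semitones to D3; fretting 10 more gives A2 + 5 + 10 = A2 + 15 semitones, landing on C.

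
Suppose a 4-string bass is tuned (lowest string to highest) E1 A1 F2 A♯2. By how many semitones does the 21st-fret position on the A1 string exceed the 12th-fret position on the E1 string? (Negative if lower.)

A1 at fret 21 → F♯3 (MIDI 54); E1 at fret 12 → E2 (MIDI 40).
54 − 40 = 14, so the two pitches are 14 semitones apart.

14 semitones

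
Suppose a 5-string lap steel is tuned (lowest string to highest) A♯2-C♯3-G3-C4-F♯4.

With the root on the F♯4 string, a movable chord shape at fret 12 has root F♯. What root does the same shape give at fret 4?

Moving from fret 12 to fret 4 shifts the root by -8 semitones.
F♯ down 8 semitones is A♯.

A♯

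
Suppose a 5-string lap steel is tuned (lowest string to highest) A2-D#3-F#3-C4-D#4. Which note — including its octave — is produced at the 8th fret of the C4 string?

C4 is MIDI 60. Adding 8 gives 68, which is G#4.
(Equivalently spelled Ab4.)

G#4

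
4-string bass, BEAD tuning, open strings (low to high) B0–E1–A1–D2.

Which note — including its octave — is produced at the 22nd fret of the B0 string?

A2

The open B0 string plus 22 semitones: B–C–C#–D–…–G–G#–A.
The walk passes from B into C 2 times, so the octave number goes from 0 to 2.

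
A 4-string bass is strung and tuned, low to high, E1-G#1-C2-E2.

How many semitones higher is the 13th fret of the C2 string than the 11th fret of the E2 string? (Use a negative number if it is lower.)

-2 semitones

C2 at fret 13 → C#3 (MIDI 49); E2 at fret 11 → D#3 (MIDI 51).
49 − 51 = -2, so the two pitches are 2 semitones apart.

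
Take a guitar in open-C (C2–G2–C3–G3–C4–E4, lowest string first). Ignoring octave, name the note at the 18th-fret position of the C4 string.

F♯

The open C4 string plus 18 semitones: C–C#–D–D#–…–E–F–F#.
(Equivalently spelled G♭.)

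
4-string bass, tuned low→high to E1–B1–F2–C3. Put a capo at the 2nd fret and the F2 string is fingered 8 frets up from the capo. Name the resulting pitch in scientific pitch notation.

E♭3

The capo raises the open F2 by 2 semitones to G2; fretting 8 more gives F2 + 2 + 8 = F2 + 10 semitones = E♭3.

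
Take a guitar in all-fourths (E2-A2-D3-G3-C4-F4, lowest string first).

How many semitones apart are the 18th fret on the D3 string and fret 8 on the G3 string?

5 semitones

D3 at fret 18 → G#4 (MIDI 68); G3 at fret 8 → D#4 (MIDI 63).
68 − 63 = 5, so the two pitches are 5 semitones apart, with G#4 the higher.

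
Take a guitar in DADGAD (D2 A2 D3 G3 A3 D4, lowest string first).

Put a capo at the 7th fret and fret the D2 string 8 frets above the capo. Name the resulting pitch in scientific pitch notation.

F3

The capo raises the open D2 by 7 semitones to A2; fretting 8 more gives D2 + 7 + 8 = D2 + 15 semitones = F3.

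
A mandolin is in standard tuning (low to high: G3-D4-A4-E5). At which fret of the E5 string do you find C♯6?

C♯6 is 9 semitones above the open E5 (E–F–F#–G–G#–A–A#–B–C–C#), so it sits at fret 9.

9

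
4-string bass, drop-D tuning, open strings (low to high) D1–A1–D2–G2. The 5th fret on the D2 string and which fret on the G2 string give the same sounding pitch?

0

Fret 5 on D2 is MIDI 38 + 5 = 43 (G2). On the G2 string (open MIDI 43), that pitch is 43 − 43 = fret 0.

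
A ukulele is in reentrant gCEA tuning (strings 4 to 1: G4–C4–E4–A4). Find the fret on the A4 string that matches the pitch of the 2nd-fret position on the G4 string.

Fret 2 on G4 is MIDI 67 + 2 = 69 (A4). On the A4 string (open MIDI 69), that pitch is 69 − 69 = fret 0.

0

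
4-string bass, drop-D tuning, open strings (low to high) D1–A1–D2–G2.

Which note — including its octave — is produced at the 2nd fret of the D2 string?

E2

The open D2 string plus 2 semitones: D–D#–E.
No B→C boundary is crossed, so the octave stays at 2.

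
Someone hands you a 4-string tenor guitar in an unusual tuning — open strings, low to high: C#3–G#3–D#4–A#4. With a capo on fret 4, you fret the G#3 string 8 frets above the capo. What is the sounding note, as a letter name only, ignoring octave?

The capo raises the open G#3 by 4 semitones to C4; fretting 8 more gives G#3 + 4 + 8 = G#3 + 12 semitones, landing on G#.
(Also written Ab.)

G#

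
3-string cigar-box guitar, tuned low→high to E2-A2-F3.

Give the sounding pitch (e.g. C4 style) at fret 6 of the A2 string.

D♯3

A2 is MIDI 45. Adding 6 gives 51, which is D♯3.
(Equivalently spelled E♭3.)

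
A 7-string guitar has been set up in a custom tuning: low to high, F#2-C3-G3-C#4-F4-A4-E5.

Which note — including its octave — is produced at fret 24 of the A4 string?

A6

A4 is MIDI 69. Adding 24 gives 93, which is A6.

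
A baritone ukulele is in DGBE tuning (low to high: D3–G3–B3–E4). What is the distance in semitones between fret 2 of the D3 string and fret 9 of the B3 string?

16 semitones

D3 at fret 2 → E3 (MIDI 52); B3 at fret 9 → G#4 (MIDI 68).
52 − 68 = -16, so the two pitches are 16 semitones apart, with G#4 the higher.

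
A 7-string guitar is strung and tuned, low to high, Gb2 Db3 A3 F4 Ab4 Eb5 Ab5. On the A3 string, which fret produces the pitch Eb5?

Eb5 is 18 semitones above the open A3 (A–Bb–B–C–…–Db–D–Eb), so it sits at fret 18.

18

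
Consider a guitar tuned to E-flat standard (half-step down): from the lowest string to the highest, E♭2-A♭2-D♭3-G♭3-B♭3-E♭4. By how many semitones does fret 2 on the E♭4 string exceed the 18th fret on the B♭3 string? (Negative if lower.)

E♭4 at fret 2 → F4 (MIDI 65); B♭3 at fret 18 → E5 (MIDI 76).
65 − 76 = -11, so the two pitches are 11 semitones apart.

-11 semitones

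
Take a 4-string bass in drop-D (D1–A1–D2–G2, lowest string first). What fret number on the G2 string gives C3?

5

C3 is 5 semitones above the open G2 (G–G#–A–A#–B–C), so it sits at fret 5.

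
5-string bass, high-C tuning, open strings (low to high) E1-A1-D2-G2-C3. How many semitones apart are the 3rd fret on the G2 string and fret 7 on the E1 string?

G2 at fret 3 → A♯2 (MIDI 46); E1 at fret 7 → B1 (MIDI 35).
46 − 35 = 11, so the two pitches are 11 semitones apart, with A♯2 the higher.

11 semitones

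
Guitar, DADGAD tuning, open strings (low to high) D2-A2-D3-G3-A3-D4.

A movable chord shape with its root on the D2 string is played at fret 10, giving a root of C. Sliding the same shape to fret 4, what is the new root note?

Moving from fret 10 to fret 4 shifts the root by -6 semitones.
C down 6 semitones is F#.

F#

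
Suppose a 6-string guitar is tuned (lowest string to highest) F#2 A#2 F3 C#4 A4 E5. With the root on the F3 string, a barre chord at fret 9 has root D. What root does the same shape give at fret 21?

D

Moving from fret 9 to fret 21 shifts the root by 12 semitones.
D up 12 semitones is D.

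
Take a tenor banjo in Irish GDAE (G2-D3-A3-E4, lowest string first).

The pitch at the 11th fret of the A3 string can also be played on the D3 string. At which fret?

Fret 11 on A3 is MIDI 57 + 11 = 68 (G♯4). On the D3 string (open MIDI 50), that pitch is 68 − 50 = fret 18.

18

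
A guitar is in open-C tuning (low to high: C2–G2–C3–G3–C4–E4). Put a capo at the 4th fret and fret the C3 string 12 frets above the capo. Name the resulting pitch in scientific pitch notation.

E4

The capo raises the open C3 by 4 semitones to E3; fretting 12 more gives C3 + 4 + 12 = C3 + 16 semitones = E4.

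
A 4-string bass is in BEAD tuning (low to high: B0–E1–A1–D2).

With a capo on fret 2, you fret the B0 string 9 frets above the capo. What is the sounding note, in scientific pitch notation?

The capo raises the open B0 by 2 semitones to C♯1; fretting 9 more gives B0 + 2 + 9 = B0 + 11 semitones = A♯1.

A♯1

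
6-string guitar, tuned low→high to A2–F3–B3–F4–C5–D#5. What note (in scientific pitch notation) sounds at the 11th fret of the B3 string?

A#4

Each fret is one semitone, so B3 + 11 = A#4.
(Equivalently spelled Bb4.)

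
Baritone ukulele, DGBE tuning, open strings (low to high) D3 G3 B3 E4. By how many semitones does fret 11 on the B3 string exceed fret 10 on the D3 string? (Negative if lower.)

10 semitones

B3 at fret 11 → A#4 (MIDI 70); D3 at fret 10 → C4 (MIDI 60).
70 − 60 = 10, so the two pitches are 10 semitones apart.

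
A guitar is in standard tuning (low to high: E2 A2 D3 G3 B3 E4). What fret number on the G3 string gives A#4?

A#4 is 15 semitones above the open G3 (G–G#–A–A#–…–G#–A–A#), so it sits at fret 15.

15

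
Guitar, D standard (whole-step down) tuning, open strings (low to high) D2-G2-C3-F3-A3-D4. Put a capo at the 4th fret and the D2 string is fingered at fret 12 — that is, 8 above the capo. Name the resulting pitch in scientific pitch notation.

D3

The capo raises the open D2 by 4 semitones to F♯2; fretting 8 more gives D2 + 4 + 8 = D2 + 12 semitones = D3.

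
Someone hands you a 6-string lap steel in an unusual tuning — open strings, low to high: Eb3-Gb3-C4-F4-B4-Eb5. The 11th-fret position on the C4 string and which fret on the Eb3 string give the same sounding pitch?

C4 at fret 11 is C4 + 11 semitones = B4.
The open Eb3 string is 9 semitones below the open C4, so the same pitch on the Eb3 string lies at fret 11 + 9 = 20.

20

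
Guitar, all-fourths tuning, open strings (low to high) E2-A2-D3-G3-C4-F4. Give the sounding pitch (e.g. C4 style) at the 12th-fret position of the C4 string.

C5

C4 is MIDI 60. Adding 12 gives 72, which is C5.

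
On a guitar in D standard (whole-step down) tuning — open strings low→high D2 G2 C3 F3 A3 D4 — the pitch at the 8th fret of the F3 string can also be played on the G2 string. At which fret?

Fret 8 on F3 is MIDI 53 + 8 = 61 (C♯4). On the G2 string (open MIDI 43), that pitch is 61 − 43 = fret 18.

18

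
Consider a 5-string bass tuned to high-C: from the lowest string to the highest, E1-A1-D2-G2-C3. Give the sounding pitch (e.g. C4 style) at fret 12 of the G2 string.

G2 is MIDI 43. Adding 12 gives 55, which is G3.

G3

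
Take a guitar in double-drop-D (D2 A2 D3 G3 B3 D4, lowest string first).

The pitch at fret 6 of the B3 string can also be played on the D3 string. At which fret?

15

B3 at fret 6 is B3 + 6 semitones = F4.
The open D3 string is 9 semitones below the open B3, so the same pitch on the D3 string lies at fret 6 + 9 = 15.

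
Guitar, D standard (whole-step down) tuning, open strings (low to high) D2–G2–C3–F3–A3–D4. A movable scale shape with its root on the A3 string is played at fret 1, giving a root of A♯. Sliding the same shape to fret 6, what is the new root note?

D♯

Moving from fret 1 to fret 6 shifts the root by 5 semitones.
A♯ up 5 semitones is D♯.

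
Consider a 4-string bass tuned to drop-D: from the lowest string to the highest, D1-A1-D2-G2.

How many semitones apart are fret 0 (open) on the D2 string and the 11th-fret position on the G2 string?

16 semitones

D2 at fret 0 → D2 (MIDI 38); G2 at fret 11 → F#3 (MIDI 54).
38 − 54 = -16, so the two pitches are 16 semitones apart, with F#3 the higher.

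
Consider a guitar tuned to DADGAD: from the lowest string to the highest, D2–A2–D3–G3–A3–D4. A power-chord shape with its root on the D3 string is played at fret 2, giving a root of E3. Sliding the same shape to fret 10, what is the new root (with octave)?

Moving from fret 2 to fret 10 shifts the root by 8 semitones.
E3 up 8 semitones is C4.

C4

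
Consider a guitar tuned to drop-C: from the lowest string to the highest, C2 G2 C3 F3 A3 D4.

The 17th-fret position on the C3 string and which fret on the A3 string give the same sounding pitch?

8

Fret 17 on C3 is MIDI 48 + 17 = 65 (F4). On the A3 string (open MIDI 57), that pitch is 65 − 57 = fret 8.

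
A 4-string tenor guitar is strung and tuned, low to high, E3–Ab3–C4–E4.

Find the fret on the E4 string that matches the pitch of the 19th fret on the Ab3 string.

11

Fret 19 on Ab3 is MIDI 56 + 19 = 75 (Eb5). On the E4 string (open MIDI 64), that pitch is 75 − 64 = fret 11.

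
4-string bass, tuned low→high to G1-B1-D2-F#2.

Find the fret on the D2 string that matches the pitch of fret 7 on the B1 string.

4

Fret 7 on B1 is MIDI 35 + 7 = 42 (F#2). On the D2 string (open MIDI 38), that pitch is 42 − 38 = fret 4.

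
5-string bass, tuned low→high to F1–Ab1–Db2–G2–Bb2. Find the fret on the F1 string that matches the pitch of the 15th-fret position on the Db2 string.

23

Fret 15 on Db2 is MIDI 37 + 15 = 52 (E3). On the F1 string (open MIDI 29), that pitch is 52 − 29 = fret 23.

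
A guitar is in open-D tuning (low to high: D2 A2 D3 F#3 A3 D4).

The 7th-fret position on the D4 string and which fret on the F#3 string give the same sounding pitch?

15

Fret 7 on D4 is MIDI 62 + 7 = 69 (A4). On the F#3 string (open MIDI 54), that pitch is 69 − 54 = fret 15.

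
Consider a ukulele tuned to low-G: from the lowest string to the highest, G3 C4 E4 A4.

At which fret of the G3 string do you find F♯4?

F♯4 is 11 semitones above the open G3 (G–G#–A–A#–…–E–F–F#), so it sits at fret 11.

11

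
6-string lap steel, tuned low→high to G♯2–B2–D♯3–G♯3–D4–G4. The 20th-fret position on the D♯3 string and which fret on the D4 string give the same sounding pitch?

D♯3 at fret 20 is D♯3 + 20 semitones = B4.
The open D4 string is 11 semitones above the open D♯3, so the same pitch on the D4 string lies at fret 20 − 11 = 9.

9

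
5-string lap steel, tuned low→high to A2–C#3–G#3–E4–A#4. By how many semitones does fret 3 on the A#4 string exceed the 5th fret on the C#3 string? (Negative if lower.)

A#4 at fret 3 → C#5 (MIDI 73); C#3 at fret 5 → F#3 (MIDI 54).
73 − 54 = 19, so the two pitches are 19 semitones apart.

19 semitones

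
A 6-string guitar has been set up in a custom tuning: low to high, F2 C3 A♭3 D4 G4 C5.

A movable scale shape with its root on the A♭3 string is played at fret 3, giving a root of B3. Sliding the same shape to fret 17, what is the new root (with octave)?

D♭5

Moving from fret 3 to fret 17 shifts the root by 14 semitones.
B3 up 14 semitones is D♭5.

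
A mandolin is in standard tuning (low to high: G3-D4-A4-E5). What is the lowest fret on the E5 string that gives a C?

8

From E5, count semitones up the chromatic scale until reaching C: E–F–F#–G–G#–A–A#–B–C — 8 steps.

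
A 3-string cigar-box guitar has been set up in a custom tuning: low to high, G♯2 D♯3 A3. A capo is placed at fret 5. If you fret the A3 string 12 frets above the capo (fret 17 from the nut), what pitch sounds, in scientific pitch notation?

The capo raises the open A3 by 5 semitones to D4; fretting 12 more gives A3 + 5 + 12 = A3 + 17 semitones = D5.

D5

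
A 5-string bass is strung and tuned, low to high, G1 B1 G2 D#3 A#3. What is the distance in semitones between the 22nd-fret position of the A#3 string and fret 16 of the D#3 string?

13 semitones

A#3 at fret 22 → G#5 (MIDI 80); D#3 at fret 16 → G4 (MIDI 67).
80 − 67 = 13, so the two pitches are 13 semitones apart, with G#5 the higher.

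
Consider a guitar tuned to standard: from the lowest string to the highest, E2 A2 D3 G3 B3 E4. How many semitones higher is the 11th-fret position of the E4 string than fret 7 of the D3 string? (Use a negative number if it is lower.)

18 semitones

E4 at fret 11 → D#5 (MIDI 75); D3 at fret 7 → A3 (MIDI 57).
75 − 57 = 18, so the two pitches are 18 semitones apart.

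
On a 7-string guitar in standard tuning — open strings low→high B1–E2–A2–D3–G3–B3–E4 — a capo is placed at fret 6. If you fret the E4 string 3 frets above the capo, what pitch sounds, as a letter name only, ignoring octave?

C♯

The capo raises the open E4 by 6 semitones to A♯4; fretting 3 more gives E4 + 6 + 3 = E4 + 9 semitones, landing on C♯.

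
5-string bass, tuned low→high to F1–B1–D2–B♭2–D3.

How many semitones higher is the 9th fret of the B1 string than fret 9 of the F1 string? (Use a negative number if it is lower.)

B1 at fret 9 → A♭2 (MIDI 44); F1 at fret 9 → D2 (MIDI 38).
44 − 38 = 6, so the two pitches are 6 semitones apart.

6 semitones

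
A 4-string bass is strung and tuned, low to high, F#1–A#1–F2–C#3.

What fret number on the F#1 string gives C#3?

C#3 is 19 semitones above the open F#1 (F#–G–G#–A–…–B–C–C#), so it sits at fret 19.

19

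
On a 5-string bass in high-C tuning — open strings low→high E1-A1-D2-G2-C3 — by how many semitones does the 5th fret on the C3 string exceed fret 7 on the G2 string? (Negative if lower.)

3 semitones

C3 at fret 5 → F3 (MIDI 53); G2 at fret 7 → D3 (MIDI 50).
53 − 50 = 3, so the two pitches are 3 semitones apart.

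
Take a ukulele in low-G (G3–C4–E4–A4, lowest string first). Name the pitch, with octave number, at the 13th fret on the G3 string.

Each fret is one semitone, so G3 + 13 = G#4.
(Equivalently spelled Ab4.)

G#4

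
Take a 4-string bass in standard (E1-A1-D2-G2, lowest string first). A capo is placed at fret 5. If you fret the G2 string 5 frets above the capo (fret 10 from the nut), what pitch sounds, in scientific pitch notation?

F3

The capo raises the open G2 by 5 semitones to C3; fretting 5 more gives G2 + 5 + 5 = G2 + 10 semitones = F3.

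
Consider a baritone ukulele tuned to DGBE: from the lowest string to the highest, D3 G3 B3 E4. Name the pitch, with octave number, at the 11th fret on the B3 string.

Each fret is one semitone, so B3 + 11 = A♯4.
(Equivalently spelled B♭4.)

A♯4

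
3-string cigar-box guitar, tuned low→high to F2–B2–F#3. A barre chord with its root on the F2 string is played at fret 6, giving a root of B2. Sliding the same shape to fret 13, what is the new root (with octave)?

Moving from fret 6 to fret 13 shifts the root by 7 semitones.
B2 up 7 semitones is F#3.

F#3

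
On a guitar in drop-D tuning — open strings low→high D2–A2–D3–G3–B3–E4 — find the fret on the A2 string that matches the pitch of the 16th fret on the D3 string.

21

Fret 16 on D3 is MIDI 50 + 16 = 66 (F#4). On the A2 string (open MIDI 45), that pitch is 66 − 45 = fret 21.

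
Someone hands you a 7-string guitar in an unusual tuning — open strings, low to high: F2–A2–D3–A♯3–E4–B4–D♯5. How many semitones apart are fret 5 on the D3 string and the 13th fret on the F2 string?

1 semitone

D3 at fret 5 → G3 (MIDI 55); F2 at fret 13 → F♯3 (MIDI 54).
55 − 54 = 1, so the two pitches are 1 semitone apart, with G3 the higher.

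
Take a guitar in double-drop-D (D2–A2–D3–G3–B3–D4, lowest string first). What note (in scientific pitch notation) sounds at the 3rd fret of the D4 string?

Each fret is one semitone, so D4 + 3 = F4.

F4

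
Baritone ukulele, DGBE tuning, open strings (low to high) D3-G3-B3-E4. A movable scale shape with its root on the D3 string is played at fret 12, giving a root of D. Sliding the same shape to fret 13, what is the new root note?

Moving from fret 12 to fret 13 shifts the root by 1 semitone.
D up 1 semitone is D#.

D#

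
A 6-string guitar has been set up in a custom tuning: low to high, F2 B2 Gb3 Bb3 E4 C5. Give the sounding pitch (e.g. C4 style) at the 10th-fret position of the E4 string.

E4 is MIDI 64. Adding 10 gives 74, which is D5.

D5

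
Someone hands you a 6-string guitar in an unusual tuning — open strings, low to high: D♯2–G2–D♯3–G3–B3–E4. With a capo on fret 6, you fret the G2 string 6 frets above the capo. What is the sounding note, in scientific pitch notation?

G3

The capo raises the open G2 by 6 semitones to C♯3; fretting 6 more gives G2 + 6 + 6 = G2 + 12 semitones = G3.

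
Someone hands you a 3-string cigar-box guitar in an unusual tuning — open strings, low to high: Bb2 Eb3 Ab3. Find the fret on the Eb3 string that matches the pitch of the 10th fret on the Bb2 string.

5

Bb2 at fret 10 is Bb2 + 10 semitones = Ab3.
The open Eb3 string is 5 semitones above the open Bb2, so the same pitch on the Eb3 string lies at fret 10 − 5 = 5.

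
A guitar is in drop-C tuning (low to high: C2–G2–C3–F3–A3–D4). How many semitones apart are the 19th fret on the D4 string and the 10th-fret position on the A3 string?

14 semitones

D4 at fret 19 → A5 (MIDI 81); A3 at fret 10 → G4 (MIDI 67).
81 − 67 = 14, so the two pitches are 14 semitones apart, with A5 the higher.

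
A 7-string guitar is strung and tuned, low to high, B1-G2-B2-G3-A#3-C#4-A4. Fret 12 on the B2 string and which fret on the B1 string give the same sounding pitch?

Fret 12 on B2 is MIDI 47 + 12 = 59 (B3). On the B1 string (open MIDI 35), that pitch is 59 − 35 = fret 24.

24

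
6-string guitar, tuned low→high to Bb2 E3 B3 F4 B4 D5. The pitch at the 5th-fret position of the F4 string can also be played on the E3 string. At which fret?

18

F4 at fret 5 is F4 + 5 semitones = Bb4.
The open E3 string is 13 semitones below the open F4, so the same pitch on the E3 string lies at fret 5 + 13 = 18.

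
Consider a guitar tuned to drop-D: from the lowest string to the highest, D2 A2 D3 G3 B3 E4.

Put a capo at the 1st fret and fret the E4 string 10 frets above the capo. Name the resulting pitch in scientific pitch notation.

D#5

The capo raises the open E4 by 1 semitone to F4; fretting 10 more gives E4 + 1 + 10 = E4 + 11 semitones = D#5.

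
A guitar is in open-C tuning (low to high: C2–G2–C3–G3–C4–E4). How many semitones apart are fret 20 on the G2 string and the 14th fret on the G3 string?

6 semitones

G2 at fret 20 → D♯4 (MIDI 63); G3 at fret 14 → A4 (MIDI 69).
63 − 69 = -6, so the two pitches are 6 semitones apart, with A4 the higher.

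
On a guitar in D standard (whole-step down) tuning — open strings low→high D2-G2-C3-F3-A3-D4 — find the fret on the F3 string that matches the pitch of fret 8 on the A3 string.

Fret 8 on A3 is MIDI 57 + 8 = 65 (F4). On the F3 string (open MIDI 53), that pitch is 65 − 53 = fret 12.

12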